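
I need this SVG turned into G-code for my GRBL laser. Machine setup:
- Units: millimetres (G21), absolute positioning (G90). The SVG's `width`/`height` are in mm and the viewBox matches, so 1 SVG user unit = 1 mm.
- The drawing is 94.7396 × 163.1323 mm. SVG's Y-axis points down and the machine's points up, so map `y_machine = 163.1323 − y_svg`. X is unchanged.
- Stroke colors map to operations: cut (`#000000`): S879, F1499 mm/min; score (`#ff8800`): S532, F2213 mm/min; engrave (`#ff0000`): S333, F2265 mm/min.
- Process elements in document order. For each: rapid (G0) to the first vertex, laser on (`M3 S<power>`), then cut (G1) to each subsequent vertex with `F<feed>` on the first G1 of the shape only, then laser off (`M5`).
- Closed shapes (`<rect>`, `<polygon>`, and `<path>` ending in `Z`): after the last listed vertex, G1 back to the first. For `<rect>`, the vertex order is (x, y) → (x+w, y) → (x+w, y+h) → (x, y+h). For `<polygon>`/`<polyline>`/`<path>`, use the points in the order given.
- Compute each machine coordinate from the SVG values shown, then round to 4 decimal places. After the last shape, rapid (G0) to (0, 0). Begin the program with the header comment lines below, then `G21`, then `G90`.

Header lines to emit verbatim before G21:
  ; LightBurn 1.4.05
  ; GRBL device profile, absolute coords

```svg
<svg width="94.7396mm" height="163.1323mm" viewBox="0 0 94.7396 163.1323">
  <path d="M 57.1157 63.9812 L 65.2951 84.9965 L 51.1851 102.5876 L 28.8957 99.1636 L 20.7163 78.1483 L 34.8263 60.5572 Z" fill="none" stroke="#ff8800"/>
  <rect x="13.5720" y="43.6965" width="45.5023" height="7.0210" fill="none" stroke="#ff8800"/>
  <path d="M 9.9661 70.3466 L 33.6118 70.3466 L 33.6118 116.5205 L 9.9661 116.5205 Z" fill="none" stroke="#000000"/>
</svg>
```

; LightBurn 1.4.05
; GRBL device profile, absolute coords
G21
G90
G0 X57.1157 Y99.1511
M3 S532
G1 X65.2951 Y78.1358 F2213
G1 X51.1851 Y60.5447
G1 X28.8957 Y63.9687
G1 X20.7163 Y84.9840
G1 X34.8263 Y102.5751
G1 X57.1157 Y99.1511
M5
G0 X13.5720 Y119.4358
M3 S532
G1 X59.0743 Y119.4358 F2213
G1 X59.0743 Y112.4148
G1 X13.5720 Y112.4148
G1 X13.5720 Y119.4358
M5
G0 X9.9661 Y92.7857
M3 S879
G1 X33.6118 Y92.7857 F1499
G1 X33.6118 Y46.6118
G1 X9.9661 Y46.6118
G1 X9.9661 Y92.7857
M5
G0 X0.0000 Y0.0000

viewBox `0 0 94.7396 163.1323` with mm width/height → 1 unit = 1 mm. Flip: y_m = 163.1323 − y_svg.

**Shape 1** — `<path>` regular polygon, stroke `#ff8800` → score (S532, F2213). Machine vertices: (57.1157,99.1511) → (65.2951,78.1358) → (51.1851,60.5447) → (28.8957,63.9687) → (20.7163,84.9840) → (34.8263,102.5751) → (57.1157,99.1511). Closed: final G1 returns to the first vertex.

**Shape 2** — `<rect>` rectangle, stroke `#ff8800` → score (S532, F2213). Machine vertices: (13.5720,119.4358) → (59.0743,119.4358) → (59.0743,112.4148) → (13.5720,112.4148) → (13.5720,119.4358). Closed: final G1 returns to the first vertex.

**Shape 3** — `<path>` rectangle, stroke `#000000` → cut (S879, F1499). Machine vertices: (9.9661,92.7857) → (33.6118,92.7857) → (33.6118,46.6118) → (9.9661,46.6118) → (9.9661,92.7857). Closed: final G1 returns to the first vertex.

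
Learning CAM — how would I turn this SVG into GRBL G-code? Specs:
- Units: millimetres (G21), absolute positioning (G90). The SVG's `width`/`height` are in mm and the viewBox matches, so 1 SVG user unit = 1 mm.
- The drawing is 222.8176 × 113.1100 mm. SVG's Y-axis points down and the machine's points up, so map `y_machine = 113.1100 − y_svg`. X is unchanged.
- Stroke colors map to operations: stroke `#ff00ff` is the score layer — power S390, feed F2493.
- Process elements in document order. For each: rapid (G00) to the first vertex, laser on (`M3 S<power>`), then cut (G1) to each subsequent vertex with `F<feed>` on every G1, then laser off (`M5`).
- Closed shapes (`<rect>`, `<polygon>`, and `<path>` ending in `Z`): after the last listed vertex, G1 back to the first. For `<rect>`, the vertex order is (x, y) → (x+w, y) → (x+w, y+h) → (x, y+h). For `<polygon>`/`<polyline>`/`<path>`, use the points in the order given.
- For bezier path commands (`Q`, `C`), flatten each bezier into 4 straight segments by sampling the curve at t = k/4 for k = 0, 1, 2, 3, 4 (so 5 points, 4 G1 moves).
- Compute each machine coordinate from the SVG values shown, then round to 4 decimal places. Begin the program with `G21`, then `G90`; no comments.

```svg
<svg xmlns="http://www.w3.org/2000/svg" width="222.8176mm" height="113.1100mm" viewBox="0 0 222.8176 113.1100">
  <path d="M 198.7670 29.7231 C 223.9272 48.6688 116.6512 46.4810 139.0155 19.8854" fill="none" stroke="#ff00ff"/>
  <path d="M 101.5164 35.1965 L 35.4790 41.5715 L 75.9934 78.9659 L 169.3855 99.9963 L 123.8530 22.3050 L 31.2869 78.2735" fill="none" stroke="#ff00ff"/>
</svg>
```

G21
G90
G00 X198.7670 Y83.3869
M3 S390
G1 X196.9003 Y73.1913 F2493
G1 X169.9397 Y71.2278 F2493
G1 X142.4549 Y77.8032 F2493
G1 X139.0155 Y93.2246 F2493
M5
G00 X101.5164 Y77.9135
M3 S390
G1 X35.4790 Y71.5385 F2493
G1 X75.9934 Y34.1441 F2493
G1 X169.3855 Y13.1137 F2493
G1 X123.8530 Y90.8050 F2493
G1 X31.2869 Y34.8365 F2493
M5

Since the viewBox matches the mm dimensions, user units are millimetres directly. The only transform is the Y-flip y_m = 113.1100 − y_svg.

Shape 1 is a cubic bezier drawn with `<path>`. Its stroke #ff00ff means score at S390, F2493. After flipping Y the toolpath is (198.7670,83.3869) → (196.9003,73.1913) → (169.9397,71.2278) → (142.4549,77.8032) → (139.0155,93.2246).

Shape 2 is a open polyline drawn with `<path>`. Its stroke #ff00ff means score at S390, F2493. After flipping Y the toolpath is (101.5164,77.9135) → (35.4790,71.5385) → (75.9934,34.1441) → (169.3855,13.1137) → (123.8530,90.8050) → (31.2869,34.8365).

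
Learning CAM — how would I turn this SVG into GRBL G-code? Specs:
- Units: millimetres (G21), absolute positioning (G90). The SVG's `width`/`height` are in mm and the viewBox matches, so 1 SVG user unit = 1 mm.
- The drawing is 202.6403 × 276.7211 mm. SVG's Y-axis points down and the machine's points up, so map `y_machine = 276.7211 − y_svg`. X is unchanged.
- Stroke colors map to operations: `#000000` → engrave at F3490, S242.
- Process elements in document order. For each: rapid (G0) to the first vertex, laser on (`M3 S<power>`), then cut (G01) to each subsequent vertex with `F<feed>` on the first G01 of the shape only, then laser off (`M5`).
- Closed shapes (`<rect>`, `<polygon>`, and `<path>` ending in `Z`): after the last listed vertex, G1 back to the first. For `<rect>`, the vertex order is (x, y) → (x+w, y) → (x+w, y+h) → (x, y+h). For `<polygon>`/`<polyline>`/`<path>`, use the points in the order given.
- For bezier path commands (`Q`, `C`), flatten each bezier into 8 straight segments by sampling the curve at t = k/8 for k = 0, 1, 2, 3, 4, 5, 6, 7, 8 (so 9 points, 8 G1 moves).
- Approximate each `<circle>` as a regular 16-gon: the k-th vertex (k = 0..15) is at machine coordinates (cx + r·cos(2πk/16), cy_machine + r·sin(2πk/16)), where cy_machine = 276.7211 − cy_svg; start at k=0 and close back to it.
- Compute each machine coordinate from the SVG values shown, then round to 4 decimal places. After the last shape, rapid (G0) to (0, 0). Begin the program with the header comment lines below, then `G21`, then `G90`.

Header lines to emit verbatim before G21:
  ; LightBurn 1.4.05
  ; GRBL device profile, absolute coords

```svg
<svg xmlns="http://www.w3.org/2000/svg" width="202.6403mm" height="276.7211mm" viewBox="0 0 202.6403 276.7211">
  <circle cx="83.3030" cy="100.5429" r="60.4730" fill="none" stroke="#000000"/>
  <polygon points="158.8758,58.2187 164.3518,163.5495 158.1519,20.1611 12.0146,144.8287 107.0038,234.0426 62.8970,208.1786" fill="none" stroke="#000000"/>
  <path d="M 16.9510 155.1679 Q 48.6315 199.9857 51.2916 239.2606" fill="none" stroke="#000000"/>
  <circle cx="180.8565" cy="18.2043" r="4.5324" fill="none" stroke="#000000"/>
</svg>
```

Since the viewBox matches the mm dimensions, user units are millimetres directly. The only transform is the Y-flip y_m = 276.7211 − y_svg.

Shape 1 is a circle drawn with `<circle>`. Its stroke #000000 means engrave at S242, F3490. After flipping Y the toolpath is (143.7760,176.1782) → (139.1728,199.3202) → (126.0639,218.9391) → (106.4450,232.0480) → (83.3030,236.6512) → (60.1610,232.0480) → (40.5421,218.9391) → (27.4332,199.3202) → (22.8300,176.1782) → (27.4332,153.0362) → (40.5421,133.4173) → (60.1610,120.3084) → (83.3030,115.7052) → (106.4450,120.3084) → (126.0639,133.4173) → (139.1728,153.0362) → (143.7760,176.1782), returning to the start.

Shape 2 is a closed polygon drawn with `<polygon>`. Its stroke #000000 means engrave at S242, F3490. After flipping Y the toolpath is (158.8758,218.5024) → (164.3518,113.1716) → (158.1519,256.5600) → (12.0146,131.8924) → (107.0038,42.6785) → (62.8970,68.5425) → (158.8758,218.5024), returning to the start.

Shape 3 is a quadratic bezier drawn with `<path>`. Its stroke #000000 means engrave at S242, F3490. After flipping Y the toolpath is (16.9510,121.5532) → (24.4177,110.4354) → (30.9775,99.4907) → (36.6304,88.7193) → (41.3764,78.1211) → (45.2155,67.6961) → (48.1478,57.4444) → (50.1731,47.3658) → (51.2916,37.4605).

Shape 4 is a circle drawn with `<circle>`. Its stroke #000000 means engrave at S242, F3490. After flipping Y the toolpath is (185.3889,258.5168) → (185.0439,260.2513) → (184.0614,261.7217) → (182.5910,262.7042) → (180.8565,263.0492) → (179.1220,262.7042) → (177.6516,261.7217) → (176.6691,260.2513) → (176.3241,258.5168) → (176.6691,256.7823) → (177.6516,255.3119) → (179.1220,254.3294) → (180.8565,253.9844) → (182.5910,254.3294) → (184.0614,255.3119) → (185.0439,256.7823) → (185.3889,258.5168), returning to the start.

; LightBurn 1.4.05
; GRBL device profile, absolute coords
G21
G90
G0 X143.7760 Y176.1782
M3 S242
G01 X139.1728 Y199.3202 F3490
G01 X126.0639 Y218.9391
G01 X106.4450 Y232.0480
G01 X83.3030 Y236.6512
G01 X60.1610 Y232.0480
G01 X40.5421 Y218.9391
G01 X27.4332 Y199.3202
G01 X22.8300 Y176.1782
G01 X27.4332 Y153.0362
G01 X40.5421 Y133.4173
G01 X60.1610 Y120.3084
G01 X83.3030 Y115.7052
G01 X106.4450 Y120.3084
G01 X126.0639 Y133.4173
G01 X139.1728 Y153.0362
G01 X143.7760 Y176.1782
M5
G0 X158.8758 Y218.5024
M3 S242
G01 X164.3518 Y113.1716 F3490
G01 X158.1519 Y256.5600
G01 X12.0146 Y131.8924
G01 X107.0038 Y42.6785
G01 X62.8970 Y68.5425
G01 X158.8758 Y218.5024
M5
G0 X16.9510 Y121.5532
M3 S242
G01 X24.4177 Y110.4354 F3490
G01 X30.9775 Y99.4907
G01 X36.6304 Y88.7193
G01 X41.3764 Y78.1211
G01 X45.2155 Y67.6961
G01 X48.1478 Y57.4444
G01 X50.1731 Y47.3658
G01 X51.2916 Y37.4605
M5
G0 X185.3889 Y258.5168
M3 S242
G01 X185.0439 Y260.2513 F3490
G01 X184.0614 Y261.7217
G01 X182.5910 Y262.7042
G01 X180.8565 Y263.0492
G01 X179.1220 Y262.7042
G01 X177.6516 Y261.7217
G01 X176.6691 Y260.2513
G01 X176.3241 Y258.5168
G01 X176.6691 Y256.7823
G01 X177.6516 Y255.3119
G01 X179.1220 Y254.3294
G01 X180.8565 Y253.9844
G01 X182.5910 Y254.3294
G01 X184.0614 Y255.3119
G01 X185.0439 Y256.7823
G01 X185.3889 Y258.5168
M5
G0 X0.0000 Y0.0000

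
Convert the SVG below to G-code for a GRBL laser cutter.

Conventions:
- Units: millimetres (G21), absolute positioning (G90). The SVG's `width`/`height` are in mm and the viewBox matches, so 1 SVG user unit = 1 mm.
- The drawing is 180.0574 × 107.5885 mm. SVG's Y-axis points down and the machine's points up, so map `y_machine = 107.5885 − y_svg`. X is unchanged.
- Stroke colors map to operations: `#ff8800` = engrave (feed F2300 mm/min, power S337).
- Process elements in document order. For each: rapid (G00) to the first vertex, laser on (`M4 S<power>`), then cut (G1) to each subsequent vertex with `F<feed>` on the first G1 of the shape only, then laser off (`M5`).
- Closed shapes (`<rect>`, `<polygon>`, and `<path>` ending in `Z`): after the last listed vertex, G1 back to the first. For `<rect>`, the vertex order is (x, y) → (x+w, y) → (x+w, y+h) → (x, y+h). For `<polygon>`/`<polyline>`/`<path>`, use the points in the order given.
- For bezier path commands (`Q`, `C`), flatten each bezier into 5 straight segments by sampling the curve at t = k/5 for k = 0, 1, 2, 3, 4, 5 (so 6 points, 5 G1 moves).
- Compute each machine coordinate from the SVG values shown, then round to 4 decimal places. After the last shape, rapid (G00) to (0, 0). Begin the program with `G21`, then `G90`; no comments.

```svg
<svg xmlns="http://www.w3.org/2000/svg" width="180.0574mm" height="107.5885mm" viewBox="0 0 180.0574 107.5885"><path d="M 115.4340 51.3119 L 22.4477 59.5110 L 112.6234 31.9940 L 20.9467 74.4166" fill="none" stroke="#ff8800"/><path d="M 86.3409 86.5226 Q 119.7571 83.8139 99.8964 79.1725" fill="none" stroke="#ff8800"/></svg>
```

G21
G90
G00 X115.4340 Y56.2766
M4 S337
G1 X22.4477 Y48.0775 F2300
G1 X112.6234 Y75.5945
G1 X20.9467 Y33.1719
M5
G00 X86.3409 Y21.0659
M4 S337
G1 X97.5763 Y22.2267 F2300
G1 X104.5496 Y23.5421
G1 X107.2607 Y25.0121
G1 X105.7096 Y26.6367
G1 X99.8964 Y28.4160
M5
G00 X0.0000 Y0.0000

viewBox `0 0 180.0574 107.5885` with mm width/height → 1 unit = 1 mm. Flip: y_m = 107.5885 − y_svg.

**Shape 1** — `<path>` open polyline, stroke `#ff8800` → engrave (S337, F2300). Machine vertices: (115.4340,56.2766) → (22.4477,48.0775) → (112.6234,75.5945) → (20.9467,33.1719). Open path.

**Shape 2** — `<path>` quadratic bezier, stroke `#ff8800` → engrave (S337, F2300). Control points (SVG): P0=(86.3409,86.5226), P1=(119.7571,83.8139), P2=(99.8964,79.1725); sampled at t=k/5. Machine vertices: (86.3409,21.0659) → (97.5763,22.2267) → (104.5496,23.5421) → (107.2607,25.0121) → (105.7096,26.6367) → (99.8964,28.4160). Open path.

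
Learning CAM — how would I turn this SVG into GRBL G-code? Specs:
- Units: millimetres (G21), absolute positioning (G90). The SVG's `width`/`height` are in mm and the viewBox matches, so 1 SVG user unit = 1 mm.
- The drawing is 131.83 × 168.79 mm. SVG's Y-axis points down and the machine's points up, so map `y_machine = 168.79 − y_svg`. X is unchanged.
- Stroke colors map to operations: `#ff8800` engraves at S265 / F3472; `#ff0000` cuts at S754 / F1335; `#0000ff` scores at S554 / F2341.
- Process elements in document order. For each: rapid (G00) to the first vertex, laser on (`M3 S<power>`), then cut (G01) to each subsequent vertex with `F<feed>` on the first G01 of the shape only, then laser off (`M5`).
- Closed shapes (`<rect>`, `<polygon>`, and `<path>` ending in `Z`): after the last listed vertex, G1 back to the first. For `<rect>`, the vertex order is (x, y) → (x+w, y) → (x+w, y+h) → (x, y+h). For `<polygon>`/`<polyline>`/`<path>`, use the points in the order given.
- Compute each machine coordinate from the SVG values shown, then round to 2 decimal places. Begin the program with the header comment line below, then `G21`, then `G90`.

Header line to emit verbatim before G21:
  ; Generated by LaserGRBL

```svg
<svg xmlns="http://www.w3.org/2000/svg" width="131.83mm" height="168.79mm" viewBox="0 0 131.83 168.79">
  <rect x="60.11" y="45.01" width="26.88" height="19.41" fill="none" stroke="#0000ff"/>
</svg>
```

1 u = 1 mm; y_m = 168.79 − y.

[1] `<rect>` rectangle, #0000ff→score S554 F2341: (60.11,123.78) → (86.99,123.78) → (86.99,104.37) → (60.11,104.37) → (60.11,123.78) (closed)

; Generated by LaserGRBL
G21
G90
G00 X60.11 Y123.78
M3 S554
G01 X86.99 Y123.78 F2341
G01 X86.99 Y104.37
G01 X60.11 Y104.37
G01 X60.11 Y123.78
M5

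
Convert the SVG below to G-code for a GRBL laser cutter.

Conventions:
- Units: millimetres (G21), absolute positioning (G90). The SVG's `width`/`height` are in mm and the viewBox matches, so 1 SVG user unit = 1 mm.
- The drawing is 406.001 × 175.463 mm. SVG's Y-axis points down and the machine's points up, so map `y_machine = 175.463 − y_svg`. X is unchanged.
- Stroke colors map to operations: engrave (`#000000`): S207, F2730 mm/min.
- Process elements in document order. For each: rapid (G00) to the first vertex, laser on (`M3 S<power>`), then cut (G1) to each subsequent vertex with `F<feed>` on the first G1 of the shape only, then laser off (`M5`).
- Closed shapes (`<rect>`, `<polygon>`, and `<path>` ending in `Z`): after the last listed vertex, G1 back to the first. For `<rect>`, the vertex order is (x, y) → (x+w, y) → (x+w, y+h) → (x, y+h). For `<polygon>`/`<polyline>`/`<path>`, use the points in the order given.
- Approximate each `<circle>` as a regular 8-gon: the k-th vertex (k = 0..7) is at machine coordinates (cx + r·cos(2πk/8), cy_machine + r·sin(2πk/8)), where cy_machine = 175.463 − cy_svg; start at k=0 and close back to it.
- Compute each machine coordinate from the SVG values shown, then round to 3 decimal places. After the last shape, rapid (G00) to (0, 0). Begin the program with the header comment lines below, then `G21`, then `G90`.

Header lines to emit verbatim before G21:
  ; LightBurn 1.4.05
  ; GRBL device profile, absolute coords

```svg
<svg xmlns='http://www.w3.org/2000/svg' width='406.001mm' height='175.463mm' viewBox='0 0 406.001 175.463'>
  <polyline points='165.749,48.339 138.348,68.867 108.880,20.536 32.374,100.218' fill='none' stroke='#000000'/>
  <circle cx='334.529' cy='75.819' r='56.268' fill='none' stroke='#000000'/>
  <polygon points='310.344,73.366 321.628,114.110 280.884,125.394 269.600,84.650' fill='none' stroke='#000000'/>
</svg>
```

; LightBurn 1.4.05
; GRBL device profile, absolute coords
G21
G90
G00 X165.749 Y127.124
M3 S207
G1 X138.348 Y106.596 F2730
G1 X108.880 Y154.927
G1 X32.374 Y75.245
M5
G00 X390.797 Y99.644
M3 S207
G1 X374.316 Y139.431 F2730
G1 X334.529 Y155.912
G1 X294.742 Y139.431
G1 X278.261 Y99.644
G1 X294.742 Y59.857
G1 X334.529 Y43.376
G1 X374.316 Y59.857
G1 X390.797 Y99.644
M5
G00 X310.344 Y102.097
M3 S207
G1 X321.628 Y61.353 F2730
G1 X280.884 Y50.069
G1 X269.600 Y90.813
G1 X310.344 Y102.097
M5
G00 X0.000 Y0.000

viewBox `0 0 406.001 175.463` with mm width/height → 1 unit = 1 mm. Flip: y_m = 175.463 − y_svg.

**Shape 1** — `<polyline>` open polyline, stroke `#000000` → engrave (S207, F2730). Machine vertices: (165.749,127.124) → (138.348,106.596) → (108.880,154.927) → (32.374,75.245). Open path.

**Shape 2** — `<circle>` circle, stroke `#000000` → engrave (S207, F2730). Machine vertices: (390.797,99.644) → (374.316,139.431) → (334.529,155.912) → (294.742,139.431) → (278.261,99.644) → (294.742,59.857) → (334.529,43.376) → (374.316,59.857) → (390.797,99.644). Closed: final G1 returns to the first vertex.

**Shape 3** — `<polygon>` regular polygon, stroke `#000000` → engrave (S207, F2730). Machine vertices: (310.344,102.097) → (321.628,61.353) → (280.884,50.069) → (269.600,90.813) → (310.344,102.097). Closed: final G1 returns to the first vertex.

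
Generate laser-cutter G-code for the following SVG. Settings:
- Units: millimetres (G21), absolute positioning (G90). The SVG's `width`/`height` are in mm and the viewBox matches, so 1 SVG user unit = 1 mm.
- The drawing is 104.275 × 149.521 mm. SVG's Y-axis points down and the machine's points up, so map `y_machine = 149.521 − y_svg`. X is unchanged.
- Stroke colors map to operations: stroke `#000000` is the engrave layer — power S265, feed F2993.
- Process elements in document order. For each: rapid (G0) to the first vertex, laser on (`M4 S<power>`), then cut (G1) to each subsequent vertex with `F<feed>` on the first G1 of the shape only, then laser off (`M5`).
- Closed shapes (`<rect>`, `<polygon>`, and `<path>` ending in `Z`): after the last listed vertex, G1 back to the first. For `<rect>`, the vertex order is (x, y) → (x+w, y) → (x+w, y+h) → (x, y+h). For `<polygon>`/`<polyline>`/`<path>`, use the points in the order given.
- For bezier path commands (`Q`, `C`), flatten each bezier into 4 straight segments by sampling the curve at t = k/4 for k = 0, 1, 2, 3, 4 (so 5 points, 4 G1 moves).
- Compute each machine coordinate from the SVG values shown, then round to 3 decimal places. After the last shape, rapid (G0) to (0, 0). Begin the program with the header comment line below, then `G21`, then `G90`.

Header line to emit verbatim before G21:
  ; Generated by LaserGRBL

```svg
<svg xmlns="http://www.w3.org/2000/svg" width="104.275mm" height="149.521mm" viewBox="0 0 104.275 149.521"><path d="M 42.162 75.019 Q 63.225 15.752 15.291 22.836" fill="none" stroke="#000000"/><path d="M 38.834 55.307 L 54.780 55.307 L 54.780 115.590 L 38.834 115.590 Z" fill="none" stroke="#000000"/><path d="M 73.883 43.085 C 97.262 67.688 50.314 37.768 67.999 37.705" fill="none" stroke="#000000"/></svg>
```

1 u = 1 mm; y_m = 149.521 − y.

[1] `<path>` quadratic bezier, #000000→engrave S265 F2993: (42.162,74.502) → (48.381,99.989) → (45.976,117.181) → (34.946,126.080) → (15.291,126.685)

[2] `<path>` rectangle, #000000→engrave S265 F2993: (38.834,94.214) → (54.780,94.214) → (54.780,33.931) → (38.834,33.931) → (38.834,94.214) (closed)

[3] `<path>` cubic bezier, #000000→engrave S265 F2993: (73.883,106.436) → (80.340,96.888) → (73.076,99.876) → (64.745,107.489) → (67.999,111.816)

; Generated by LaserGRBL
G21
G90
G0 X42.162 Y74.502
M4 S265
G1 X48.381 Y99.989 F2993
G1 X45.976 Y117.181
G1 X34.946 Y126.080
G1 X15.291 Y126.685
M5
G0 X38.834 Y94.214
M4 S265
G1 X54.780 Y94.214 F2993
G1 X54.780 Y33.931
G1 X38.834 Y33.931
G1 X38.834 Y94.214
M5
G0 X73.883 Y106.436
M4 S265
G1 X80.340 Y96.888 F2993
G1 X73.076 Y99.876
G1 X64.745 Y107.489
G1 X67.999 Y111.816
M5
G0 X0.000 Y0.000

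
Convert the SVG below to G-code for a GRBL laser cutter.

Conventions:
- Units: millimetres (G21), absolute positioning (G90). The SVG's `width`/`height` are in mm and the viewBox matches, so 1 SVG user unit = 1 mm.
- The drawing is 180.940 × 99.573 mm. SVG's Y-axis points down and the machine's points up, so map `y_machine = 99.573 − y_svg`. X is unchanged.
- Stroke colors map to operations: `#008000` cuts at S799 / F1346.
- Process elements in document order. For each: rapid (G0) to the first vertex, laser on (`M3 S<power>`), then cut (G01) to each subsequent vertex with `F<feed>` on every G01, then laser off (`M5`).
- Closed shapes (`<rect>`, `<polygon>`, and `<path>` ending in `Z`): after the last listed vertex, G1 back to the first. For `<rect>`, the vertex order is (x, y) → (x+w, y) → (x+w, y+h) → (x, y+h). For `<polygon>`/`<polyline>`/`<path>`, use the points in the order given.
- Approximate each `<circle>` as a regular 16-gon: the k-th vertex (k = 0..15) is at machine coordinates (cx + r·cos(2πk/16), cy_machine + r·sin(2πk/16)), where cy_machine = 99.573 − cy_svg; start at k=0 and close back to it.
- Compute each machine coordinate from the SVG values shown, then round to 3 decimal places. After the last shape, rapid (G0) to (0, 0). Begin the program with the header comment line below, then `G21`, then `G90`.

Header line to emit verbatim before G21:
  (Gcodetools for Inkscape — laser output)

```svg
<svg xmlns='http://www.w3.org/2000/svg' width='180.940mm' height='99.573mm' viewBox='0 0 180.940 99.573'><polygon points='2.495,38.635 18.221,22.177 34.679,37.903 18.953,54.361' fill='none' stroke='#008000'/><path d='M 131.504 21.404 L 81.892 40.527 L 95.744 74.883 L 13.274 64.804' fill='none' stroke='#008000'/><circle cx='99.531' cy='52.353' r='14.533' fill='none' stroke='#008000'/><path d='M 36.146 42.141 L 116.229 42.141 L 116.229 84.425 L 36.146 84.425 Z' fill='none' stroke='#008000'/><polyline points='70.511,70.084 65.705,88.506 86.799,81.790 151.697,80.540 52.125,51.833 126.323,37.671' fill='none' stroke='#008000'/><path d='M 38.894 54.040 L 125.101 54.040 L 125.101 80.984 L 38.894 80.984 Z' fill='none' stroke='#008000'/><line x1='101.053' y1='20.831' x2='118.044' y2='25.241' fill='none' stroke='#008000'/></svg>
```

(Gcodetools for Inkscape — laser output)
G21
G90
G0 X2.495 Y60.938
M3 S799
G01 X18.221 Y77.396 F1346
G01 X34.679 Y61.670 F1346
G01 X18.953 Y45.212 F1346
G01 X2.495 Y60.938 F1346
M5
G0 X131.504 Y78.169
M3 S799
G01 X81.892 Y59.046 F1346
G01 X95.744 Y24.690 F1346
G01 X13.274 Y34.769 F1346
M5
G0 X114.064 Y47.220
M3 S799
G01 X112.958 Y52.782 F1346
G01 X109.807 Y57.496 F1346
G01 X105.093 Y60.647 F1346
G01 X99.531 Y61.753 F1346
G01 X93.969 Y60.647 F1346
G01 X89.255 Y57.496 F1346
G01 X86.104 Y52.782 F1346
G01 X84.998 Y47.220 F1346
G01 X86.104 Y41.658 F1346
G01 X89.255 Y36.944 F1346
G01 X93.969 Y33.793 F1346
G01 X99.531 Y32.687 F1346
G01 X105.093 Y33.793 F1346
G01 X109.807 Y36.944 F1346
G01 X112.958 Y41.658 F1346
G01 X114.064 Y47.220 F1346
M5
G0 X36.146 Y57.432
M3 S799
G01 X116.229 Y57.432 F1346
G01 X116.229 Y15.148 F1346
G01 X36.146 Y15.148 F1346
G01 X36.146 Y57.432 F1346
M5
G0 X70.511 Y29.489
M3 S799
G01 X65.705 Y11.067 F1346
G01 X86.799 Y17.783 F1346
G01 X151.697 Y19.033 F1346
G01 X52.125 Y47.740 F1346
G01 X126.323 Y61.902 F1346
M5
G0 X38.894 Y45.533
M3 S799
G01 X125.101 Y45.533 F1346
G01 X125.101 Y18.589 F1346
G01 X38.894 Y18.589 F1346
G01 X38.894 Y45.533 F1346
M5
G0 X101.053 Y78.742
M3 S799
G01 X118.044 Y74.332 F1346
M5
G0 X0.000 Y0.000

viewBox `0 0 180.940 99.573` with mm width/height → 1 unit = 1 mm. Flip: y_m = 99.573 − y_svg.

**Shape 1** — `<polygon>` regular polygon, stroke `#008000` → cut (S799, F1346). Machine vertices: (2.495,60.938) → (18.221,77.396) → (34.679,61.670) → (18.953,45.212) → (2.495,60.938). Closed: final G1 returns to the first vertex.

**Shape 2** — `<path>` open polyline, stroke `#008000` → cut (S799, F1346). Machine vertices: (131.504,78.169) → (81.892,59.046) → (95.744,24.690) → (13.274,34.769). Open path.

**Shape 3** — `<circle>` circle, stroke `#008000` → cut (S799, F1346). Machine vertices: (114.064,47.220) → (112.958,52.782) → (109.807,57.496) → (105.093,60.647) → (99.531,61.753) → (93.969,60.647) → (89.255,57.496) → (86.104,52.782) → (84.998,47.220) → (86.104,41.658) → (89.255,36.944) → (93.969,33.793) → (99.531,32.687) → (105.093,33.793) → (109.807,36.944) → (112.958,41.658) → (114.064,47.220). Closed: final G1 returns to the first vertex.

**Shape 4** — `<path>` rectangle, stroke `#008000` → cut (S799, F1346). Machine vertices: (36.146,57.432) → (116.229,57.432) → (116.229,15.148) → (36.146,15.148) → (36.146,57.432). Closed: final G1 returns to the first vertex.

**Shape 5** — `<polyline>` open polyline, stroke `#008000` → cut (S799, F1346). Machine vertices: (70.511,29.489) → (65.705,11.067) → (86.799,17.783) → (151.697,19.033) → (52.125,47.740) → (126.323,61.902). Open path.

**Shape 6** — `<path>` rectangle, stroke `#008000` → cut (S799, F1346). Machine vertices: (38.894,45.533) → (125.101,45.533) → (125.101,18.589) → (38.894,18.589) → (38.894,45.533). Closed: final G1 returns to the first vertex.

**Shape 7** — `<line>` line segment, stroke `#008000` → cut (S799, F1346). Machine vertices: (101.053,78.742) → (118.044,74.332). Open path.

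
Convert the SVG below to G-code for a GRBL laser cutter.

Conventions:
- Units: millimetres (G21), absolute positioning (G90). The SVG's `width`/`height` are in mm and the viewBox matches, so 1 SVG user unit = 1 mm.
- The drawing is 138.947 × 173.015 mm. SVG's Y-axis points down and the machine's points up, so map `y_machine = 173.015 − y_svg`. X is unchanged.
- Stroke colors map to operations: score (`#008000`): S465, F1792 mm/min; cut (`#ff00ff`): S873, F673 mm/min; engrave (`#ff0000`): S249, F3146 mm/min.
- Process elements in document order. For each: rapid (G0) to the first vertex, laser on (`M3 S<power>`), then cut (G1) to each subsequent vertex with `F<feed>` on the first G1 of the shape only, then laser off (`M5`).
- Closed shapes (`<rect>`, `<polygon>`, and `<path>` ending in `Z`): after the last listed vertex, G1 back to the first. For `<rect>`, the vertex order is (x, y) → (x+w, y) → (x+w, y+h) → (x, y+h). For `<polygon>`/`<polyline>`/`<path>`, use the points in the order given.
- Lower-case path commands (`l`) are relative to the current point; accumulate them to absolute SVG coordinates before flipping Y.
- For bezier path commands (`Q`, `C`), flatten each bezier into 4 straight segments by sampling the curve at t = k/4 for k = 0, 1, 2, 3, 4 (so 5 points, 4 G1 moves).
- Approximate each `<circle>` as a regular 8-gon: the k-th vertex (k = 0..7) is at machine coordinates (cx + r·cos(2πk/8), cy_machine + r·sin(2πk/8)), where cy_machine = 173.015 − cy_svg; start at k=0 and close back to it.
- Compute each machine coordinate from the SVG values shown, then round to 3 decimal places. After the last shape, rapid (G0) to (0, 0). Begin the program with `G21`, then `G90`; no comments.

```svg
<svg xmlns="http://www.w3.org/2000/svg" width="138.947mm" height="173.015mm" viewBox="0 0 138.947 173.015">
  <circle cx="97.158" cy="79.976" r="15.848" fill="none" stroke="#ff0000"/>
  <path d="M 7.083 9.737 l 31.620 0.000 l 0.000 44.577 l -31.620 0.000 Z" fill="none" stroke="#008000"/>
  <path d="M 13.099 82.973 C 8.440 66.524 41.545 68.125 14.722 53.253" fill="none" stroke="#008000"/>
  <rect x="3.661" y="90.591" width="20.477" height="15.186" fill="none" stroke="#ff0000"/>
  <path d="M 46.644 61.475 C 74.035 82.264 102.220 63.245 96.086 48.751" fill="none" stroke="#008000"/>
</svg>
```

viewBox `0 0 138.947 173.015` with mm width/height → 1 unit = 1 mm. Flip: y_m = 173.015 − y_svg.

**Shape 1** — `<circle>` circle, stroke `#ff0000` → engrave (S249, F3146). Machine vertices: (113.006,93.039) → (108.364,104.245) → (97.158,108.887) → (85.952,104.245) → (81.310,93.039) → (85.952,81.833) → (97.158,77.191) → (108.364,81.833) → (113.006,93.039). Closed: final G1 returns to the first vertex.

**Shape 2** — `<path>` rectangle, stroke `#008000` → score (S465, F1792). Machine vertices: (7.083,163.278) → (38.703,163.278) → (38.703,118.701) → (7.083,118.701) → (7.083,163.278). Closed: final G1 returns to the first vertex.

**Shape 3** — `<path>` cubic bezier, stroke `#008000` → score (S465, F1792). Control points (SVG): P0=(13.099,82.973), P1=(8.440,66.524), P2=(41.545,68.125), P3=(14.722,53.253); sampled at t=k/4. Machine vertices: (13.099,90.042) → (15.159,99.534) → (22.222,105.493) → (25.129,111.157) → (14.722,119.762). Open path.

**Shape 4** — `<rect>` rectangle, stroke `#ff0000` → engrave (S249, F3146). Machine vertices: (3.661,82.424) → (24.138,82.424) → (24.138,67.238) → (3.661,67.238) → (3.661,82.424). Closed: final G1 returns to the first vertex.

**Shape 5** — `<path>` cubic bezier, stroke `#008000` → score (S465, F1792). Control points (SVG): P0=(46.644,61.475), P1=(74.035,82.264), P2=(102.220,63.245), P3=(96.086,48.751); sampled at t=k/4. Machine vertices: (46.644,111.540) → (66.787,102.720) → (83.937,104.671) → (94.800,113.238) → (96.086,124.264). Open path.

G21
G90
G0 X113.006 Y93.039
M3 S249
G1 X108.364 Y104.245 F3146
G1 X97.158 Y108.887
G1 X85.952 Y104.245
G1 X81.310 Y93.039
G1 X85.952 Y81.833
G1 X97.158 Y77.191
G1 X108.364 Y81.833
G1 X113.006 Y93.039
M5
G0 X7.083 Y163.278
M3 S465
G1 X38.703 Y163.278 F1792
G1 X38.703 Y118.701
G1 X7.083 Y118.701
G1 X7.083 Y163.278
M5
G0 X13.099 Y90.042
M3 S465
G1 X15.159 Y99.534 F1792
G1 X22.222 Y105.493
G1 X25.129 Y111.157
G1 X14.722 Y119.762
M5
G0 X3.661 Y82.424
M3 S249
G1 X24.138 Y82.424 F3146
G1 X24.138 Y67.238
G1 X3.661 Y67.238
G1 X3.661 Y82.424
M5
G0 X46.644 Y111.540
M3 S465
G1 X66.787 Y102.720 F1792
G1 X83.937 Y104.671
G1 X94.800 Y113.238
G1 X96.086 Y124.264
M5
G0 X0.000 Y0.000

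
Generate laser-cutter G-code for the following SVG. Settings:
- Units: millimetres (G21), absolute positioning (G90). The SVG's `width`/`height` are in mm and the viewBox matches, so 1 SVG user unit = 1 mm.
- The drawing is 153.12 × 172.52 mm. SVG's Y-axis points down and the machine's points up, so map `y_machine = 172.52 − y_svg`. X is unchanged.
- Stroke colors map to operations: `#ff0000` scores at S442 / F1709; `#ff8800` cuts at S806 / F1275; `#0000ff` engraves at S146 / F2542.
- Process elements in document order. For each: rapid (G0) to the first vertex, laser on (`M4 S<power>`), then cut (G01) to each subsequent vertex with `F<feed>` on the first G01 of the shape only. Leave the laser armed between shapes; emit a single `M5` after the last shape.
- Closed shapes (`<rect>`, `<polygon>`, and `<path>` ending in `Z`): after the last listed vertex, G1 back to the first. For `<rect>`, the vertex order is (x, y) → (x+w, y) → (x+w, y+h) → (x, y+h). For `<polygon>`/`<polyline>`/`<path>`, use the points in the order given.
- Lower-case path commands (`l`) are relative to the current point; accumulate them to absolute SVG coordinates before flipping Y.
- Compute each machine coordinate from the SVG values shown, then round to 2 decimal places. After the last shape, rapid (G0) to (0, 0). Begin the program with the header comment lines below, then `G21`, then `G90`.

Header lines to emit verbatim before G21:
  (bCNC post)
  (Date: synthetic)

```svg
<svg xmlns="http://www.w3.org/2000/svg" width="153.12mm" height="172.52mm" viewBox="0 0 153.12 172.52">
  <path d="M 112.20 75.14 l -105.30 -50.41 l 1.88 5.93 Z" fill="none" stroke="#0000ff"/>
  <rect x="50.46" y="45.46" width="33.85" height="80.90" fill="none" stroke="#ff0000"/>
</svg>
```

viewBox `0 0 153.12 172.52` with mm width/height → 1 unit = 1 mm. Flip: y_m = 172.52 − y_svg.

**Shape 1** — `<path>` closed polygon, stroke `#0000ff` → engrave (S146, F2542). Machine vertices: (112.20,97.38) → (6.90,147.79) → (8.78,141.86) → (112.20,97.38). Closed: final G1 returns to the first vertex.

**Shape 2** — `<rect>` rectangle, stroke `#ff0000` → score (S442, F1709). Machine vertices: (50.46,127.06) → (84.31,127.06) → (84.31,46.16) → (50.46,46.16) → (50.46,127.06). Closed: final G1 returns to the first vertex.

(bCNC post)
(Date: synthetic)
G21
G90
G0 X112.20 Y97.38
M4 S146
G01 X6.90 Y147.79 F2542
G01 X8.78 Y141.86
G01 X112.20 Y97.38
G0 X50.46 Y127.06
M4 S442
G01 X84.31 Y127.06 F1709
G01 X84.31 Y46.16
G01 X50.46 Y46.16
G01 X50.46 Y127.06
M5
G0 X0.00 Y0.00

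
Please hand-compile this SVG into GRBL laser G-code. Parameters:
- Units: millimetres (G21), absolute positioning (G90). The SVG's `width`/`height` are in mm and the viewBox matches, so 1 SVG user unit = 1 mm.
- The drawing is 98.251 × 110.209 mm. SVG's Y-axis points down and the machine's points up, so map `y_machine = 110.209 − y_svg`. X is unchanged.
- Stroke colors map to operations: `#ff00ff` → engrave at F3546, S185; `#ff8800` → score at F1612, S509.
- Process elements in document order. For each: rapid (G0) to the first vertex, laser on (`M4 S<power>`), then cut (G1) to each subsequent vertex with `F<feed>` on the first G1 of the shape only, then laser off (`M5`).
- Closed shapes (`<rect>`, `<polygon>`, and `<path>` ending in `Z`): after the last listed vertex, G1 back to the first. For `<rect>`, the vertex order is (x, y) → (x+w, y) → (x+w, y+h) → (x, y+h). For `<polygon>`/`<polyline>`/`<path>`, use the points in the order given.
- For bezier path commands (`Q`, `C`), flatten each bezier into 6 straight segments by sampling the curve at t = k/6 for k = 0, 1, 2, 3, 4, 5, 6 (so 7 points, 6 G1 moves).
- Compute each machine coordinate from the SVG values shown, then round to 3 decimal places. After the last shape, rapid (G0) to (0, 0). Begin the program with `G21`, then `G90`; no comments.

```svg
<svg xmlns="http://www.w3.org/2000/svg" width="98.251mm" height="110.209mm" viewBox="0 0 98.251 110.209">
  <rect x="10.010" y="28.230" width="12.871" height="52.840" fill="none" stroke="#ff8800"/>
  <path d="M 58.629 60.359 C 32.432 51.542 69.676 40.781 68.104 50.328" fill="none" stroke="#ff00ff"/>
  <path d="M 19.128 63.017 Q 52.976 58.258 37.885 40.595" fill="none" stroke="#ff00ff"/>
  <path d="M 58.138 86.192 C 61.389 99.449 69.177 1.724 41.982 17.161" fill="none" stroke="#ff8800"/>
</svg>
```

1 u = 1 mm; y_m = 110.209 − y.

[1] `<rect>` rectangle, #ff8800→score S509 F1612: (10.010,81.979) → (22.881,81.979) → (22.881,29.139) → (10.010,29.139) → (10.010,81.979) (closed)

[2] `<path>` cubic bezier, #ff00ff→engrave S185 F3546: (58.629,49.850) → (50.344,54.317) → (49.792,58.491) → (54.132,61.752) → (60.525,63.483) → (66.129,63.065) → (68.104,59.881)

[3] `<path>` quadratic bezier, #ff00ff→engrave S185 F3546: (19.128,47.192) → (29.051,49.137) → (36.256,51.798) → (40.741,55.177) → (42.508,59.272) → (41.556,64.085) → (37.885,69.614)

[4] `<path>` cubic bezier, #ff8800→score S509 F1612: (58.138,24.017) → (59.959,25.599) → (61.438,39.452) → (61.477,59.350) → (58.980,79.066) → (52.847,92.374) → (41.982,93.048)

G21
G90
G0 X10.010 Y81.979
M4 S509
G1 X22.881 Y81.979 F1612
G1 X22.881 Y29.139
G1 X10.010 Y29.139
G1 X10.010 Y81.979
M5
G0 X58.629 Y49.850
M4 S185
G1 X50.344 Y54.317 F3546
G1 X49.792 Y58.491
G1 X54.132 Y61.752
G1 X60.525 Y63.483
G1 X66.129 Y63.065
G1 X68.104 Y59.881
M5
G0 X19.128 Y47.192
M4 S185
G1 X29.051 Y49.137 F3546
G1 X36.256 Y51.798
G1 X40.741 Y55.177
G1 X42.508 Y59.272
G1 X41.556 Y64.085
G1 X37.885 Y69.614
M5
G0 X58.138 Y24.017
M4 S509
G1 X59.959 Y25.599 F1612
G1 X61.438 Y39.452
G1 X61.477 Y59.350
G1 X58.980 Y79.066
G1 X52.847 Y92.374
G1 X41.982 Y93.048
M5
G0 X0.000 Y0.000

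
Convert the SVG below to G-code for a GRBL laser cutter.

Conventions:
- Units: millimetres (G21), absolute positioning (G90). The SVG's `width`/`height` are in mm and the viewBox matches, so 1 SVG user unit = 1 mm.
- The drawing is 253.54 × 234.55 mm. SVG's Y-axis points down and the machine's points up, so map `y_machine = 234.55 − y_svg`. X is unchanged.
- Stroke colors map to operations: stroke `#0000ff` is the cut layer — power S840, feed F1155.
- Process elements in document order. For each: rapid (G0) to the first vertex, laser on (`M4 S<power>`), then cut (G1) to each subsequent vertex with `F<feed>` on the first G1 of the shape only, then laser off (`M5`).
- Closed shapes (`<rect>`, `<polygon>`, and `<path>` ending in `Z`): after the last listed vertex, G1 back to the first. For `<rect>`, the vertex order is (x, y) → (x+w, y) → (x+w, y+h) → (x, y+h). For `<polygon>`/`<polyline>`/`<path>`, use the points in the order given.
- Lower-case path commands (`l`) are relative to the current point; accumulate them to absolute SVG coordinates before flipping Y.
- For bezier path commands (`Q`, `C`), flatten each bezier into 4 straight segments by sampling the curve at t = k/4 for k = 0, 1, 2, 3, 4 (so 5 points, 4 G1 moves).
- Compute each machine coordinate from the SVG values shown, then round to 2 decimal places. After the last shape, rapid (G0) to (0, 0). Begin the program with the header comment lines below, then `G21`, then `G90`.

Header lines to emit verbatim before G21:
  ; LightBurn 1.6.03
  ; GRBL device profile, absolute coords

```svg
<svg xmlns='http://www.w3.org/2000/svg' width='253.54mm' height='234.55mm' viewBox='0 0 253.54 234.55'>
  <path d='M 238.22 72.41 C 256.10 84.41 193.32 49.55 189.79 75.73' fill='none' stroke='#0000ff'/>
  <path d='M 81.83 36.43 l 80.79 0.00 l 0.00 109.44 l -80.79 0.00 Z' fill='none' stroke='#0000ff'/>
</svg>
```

viewBox `0 0 253.54 234.55` with mm width/height → 1 unit = 1 mm. Flip: y_m = 234.55 − y_svg.

**Shape 1** — `<path>` cubic bezier, stroke `#0000ff` → cut (S840, F1155). Control points (SVG): P0=(238.22,72.41), P1=(256.10,84.41), P2=(193.32,49.55), P3=(189.79,75.73); sampled at t=k/4. Machine vertices: (238.22,162.14) → (238.69,160.24) → (222.03,165.80) → (201.36,168.70) → (189.79,158.82). Open path.

**Shape 2** — `<path>` rectangle, stroke `#0000ff` → cut (S840, F1155). Machine vertices: (81.83,198.12) → (162.62,198.12) → (162.62,88.68) → (81.83,88.68) → (81.83,198.12). Closed: final G1 returns to the first vertex.

; LightBurn 1.6.03
; GRBL device profile, absolute coords
G21
G90
G0 X238.22 Y162.14
M4 S840
G1 X238.69 Y160.24 F1155
G1 X222.03 Y165.80
G1 X201.36 Y168.70
G1 X189.79 Y158.82
M5
G0 X81.83 Y198.12
M4 S840
G1 X162.62 Y198.12 F1155
G1 X162.62 Y88.68
G1 X81.83 Y88.68
G1 X81.83 Y198.12
M5
G0 X0.00 Y0.00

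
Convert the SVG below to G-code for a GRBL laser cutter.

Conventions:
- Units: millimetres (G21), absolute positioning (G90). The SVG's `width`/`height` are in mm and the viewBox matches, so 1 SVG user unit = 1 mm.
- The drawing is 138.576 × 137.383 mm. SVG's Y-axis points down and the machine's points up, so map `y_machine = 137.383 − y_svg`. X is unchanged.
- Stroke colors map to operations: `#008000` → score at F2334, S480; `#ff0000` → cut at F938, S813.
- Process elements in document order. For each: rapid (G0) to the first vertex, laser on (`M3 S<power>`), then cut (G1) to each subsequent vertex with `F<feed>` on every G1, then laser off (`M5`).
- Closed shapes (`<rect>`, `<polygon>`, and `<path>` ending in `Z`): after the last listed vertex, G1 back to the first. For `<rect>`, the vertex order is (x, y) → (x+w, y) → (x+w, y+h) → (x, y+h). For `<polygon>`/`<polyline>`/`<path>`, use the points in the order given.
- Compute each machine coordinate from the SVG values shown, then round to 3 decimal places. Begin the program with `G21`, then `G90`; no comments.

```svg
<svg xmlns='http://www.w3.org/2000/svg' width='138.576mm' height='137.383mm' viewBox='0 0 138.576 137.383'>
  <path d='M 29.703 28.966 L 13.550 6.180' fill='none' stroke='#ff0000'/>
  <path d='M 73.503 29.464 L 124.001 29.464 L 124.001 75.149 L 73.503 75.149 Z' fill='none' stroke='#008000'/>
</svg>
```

1 u = 1 mm; y_m = 137.383 − y.

[1] `<path>` line segment, #ff0000→cut S813 F938: (29.703,108.417) → (13.550,131.203)

[2] `<path>` rectangle, #008000→score S480 F2334: (73.503,107.919) → (124.001,107.919) → (124.001,62.234) → (73.503,62.234) → (73.503,107.919) (closed)

G21
G90
G0 X29.703 Y108.417
M3 S813
G1 X13.550 Y131.203 F938
M5
G0 X73.503 Y107.919
M3 S480
G1 X124.001 Y107.919 F2334
G1 X124.001 Y62.234 F2334
G1 X73.503 Y62.234 F2334
G1 X73.503 Y107.919 F2334
M5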